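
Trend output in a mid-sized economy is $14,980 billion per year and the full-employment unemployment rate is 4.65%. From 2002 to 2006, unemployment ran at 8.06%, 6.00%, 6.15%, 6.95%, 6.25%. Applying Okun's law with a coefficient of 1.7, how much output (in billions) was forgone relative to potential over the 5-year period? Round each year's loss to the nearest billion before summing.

Year 2002: gap = -1.7 × (8.06 - 4.65) = -5.797%, loss ≈ 14980 × 5.797/100 ≈ 868.
Year 2003: gap = -1.7 × (6 - 4.65) = -2.295%, loss ≈ 14980 × 2.295/100 ≈ 344.
Year 2004: gap = -1.7 × (6.15 - 4.65) = -2.55%, loss ≈ 14980 × 2.55/100 ≈ 382.
Year 2005: gap = -1.7 × (6.95 - 4.65) = -3.91%, loss ≈ 14980 × 3.91/100 ≈ 586.
Year 2006: gap = -1.7 × (6.25 - 4.65) = -2.72%, loss ≈ 14980 × 2.72/100 ≈ 407.
Total lost output = 868 + 344 + 382 + 586 + 407 = 2587 billion.

$2,587 billion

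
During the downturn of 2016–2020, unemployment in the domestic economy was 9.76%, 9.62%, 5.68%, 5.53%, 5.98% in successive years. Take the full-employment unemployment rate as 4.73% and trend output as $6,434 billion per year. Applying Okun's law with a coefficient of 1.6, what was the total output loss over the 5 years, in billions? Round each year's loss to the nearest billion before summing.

$1,330 billion

Year 2016: gap = -1.6 × (9.76 - 4.73) = -8.048%, loss ≈ 6434 × 8.048/100 ≈ 518.
Year 2017: gap = -1.6 × (9.62 - 4.73) = -7.824%, loss ≈ 6434 × 7.824/100 ≈ 503.
Year 2018: gap = -1.6 × (5.68 - 4.73) = -1.52%, loss ≈ 6434 × 1.52/100 ≈ 98.
Year 2019: gap = -1.6 × (5.53 - 4.73) = -1.28%, loss ≈ 6434 × 1.28/100 ≈ 82.
Year 2020: gap = -1.6 × (5.98 - 4.73) = -2%, loss ≈ 6434 × 2/100 ≈ 129.
Total lost output = 518 + 503 + 98 + 82 + 129 = 1330 billion.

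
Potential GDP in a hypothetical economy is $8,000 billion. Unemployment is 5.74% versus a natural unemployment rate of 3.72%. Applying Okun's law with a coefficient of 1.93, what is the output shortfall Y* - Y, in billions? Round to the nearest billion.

$312 billion

Output gap = -1.93 × (5.74 - 3.72) = -1.93 × 2.02 = -3.8986%.
Actual GDP ≈ 8000 × 0.961014 ≈ 7688 billion, so the shortfall is 8000 - 7688 = 312 billion.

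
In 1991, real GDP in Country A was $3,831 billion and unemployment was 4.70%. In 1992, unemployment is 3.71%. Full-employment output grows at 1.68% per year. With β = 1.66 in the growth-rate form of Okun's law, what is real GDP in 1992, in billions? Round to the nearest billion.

Δu = 3.71 - 4.7 = -0.99 points.
Okun's law (growth form): g_Y = g_Y* - β × Δu = 1.68 - 1.66 × (-0.99) = 1.68 + 1.6434 = 3.3234%.
Real GDP in the next year = 3831 × (1 + 3.3234/100) = 3831 × 1.033234 ≈ 3958 billion.

$3,958 billion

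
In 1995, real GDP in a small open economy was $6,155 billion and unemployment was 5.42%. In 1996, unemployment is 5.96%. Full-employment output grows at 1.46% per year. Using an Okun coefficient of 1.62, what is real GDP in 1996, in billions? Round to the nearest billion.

Δu = 5.96 - 5.42 = 0.54 points.
Okun's law (growth form): g_Y = g_Y* - β × Δu = 1.46 - 1.62 × (0.54) = 1.46 - 0.8748 = 0.5852%.
Real GDP in the next year = 6155 × (1 + 0.5852/100) = 6155 × 1.005852 ≈ 6191 billion.

$6,191 billion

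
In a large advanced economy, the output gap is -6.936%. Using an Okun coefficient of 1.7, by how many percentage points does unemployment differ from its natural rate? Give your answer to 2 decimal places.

Okun's law: output gap = -β × (u - u*), so u - u* = -(output gap)/β.
u - u* = -(-6.936)/1.7 = 4.08 percentage points.

4.08 percentage points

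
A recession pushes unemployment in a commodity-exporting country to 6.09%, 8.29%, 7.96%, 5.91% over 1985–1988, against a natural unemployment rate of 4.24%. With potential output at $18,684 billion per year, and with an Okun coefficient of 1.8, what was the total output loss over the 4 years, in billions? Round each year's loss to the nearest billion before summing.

Year 1985: gap = -1.8 × (6.09 - 4.24) = -3.33%, loss ≈ 18684 × 3.33/100 ≈ 622.
Year 1986: gap = -1.8 × (8.29 - 4.24) = -7.29%, loss ≈ 18684 × 7.29/100 ≈ 1362.
Year 1987: gap = -1.8 × (7.96 - 4.24) = -6.696%, loss ≈ 18684 × 6.696/100 ≈ 1251.
Year 1988: gap = -1.8 × (5.91 - 4.24) = -3.006%, loss ≈ 18684 × 3.006/100 ≈ 562.
Total lost output = 622 + 1362 + 1251 + 562 = 3797 billion.

$3,797 billion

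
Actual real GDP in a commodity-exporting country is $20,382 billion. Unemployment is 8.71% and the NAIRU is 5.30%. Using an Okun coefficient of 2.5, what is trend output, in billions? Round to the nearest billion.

$22,281 billion

Unemployment gap = 8.71 - 5.3 = 3.41 points, so output gap = -2.5 × 3.41 = -8.525%.
Since Y = Y* × (1 + gap/100), Y* = 20382/0.91475 ≈ 22281 billion.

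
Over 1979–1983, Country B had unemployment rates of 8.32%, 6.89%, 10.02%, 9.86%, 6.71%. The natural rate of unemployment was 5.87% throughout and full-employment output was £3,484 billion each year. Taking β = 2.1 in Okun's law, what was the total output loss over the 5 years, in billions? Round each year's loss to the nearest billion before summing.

Year 1979: gap = -2.1 × (8.32 - 5.87) = -5.145%, loss ≈ 3484 × 5.145/100 ≈ 179.
Year 1980: gap = -2.1 × (6.89 - 5.87) = -2.142%, loss ≈ 3484 × 2.142/100 ≈ 75.
Year 1981: gap = -2.1 × (10.02 - 5.87) = -8.715%, loss ≈ 3484 × 8.715/100 ≈ 304.
Year 1982: gap = -2.1 × (9.86 - 5.87) = -8.379%, loss ≈ 3484 × 8.379/100 ≈ 292.
Year 1983: gap = -2.1 × (6.71 - 5.87) = -1.764%, loss ≈ 3484 × 1.764/100 ≈ 61.
Total lost output = 179 + 75 + 304 + 292 + 61 = 911 billion.

£911 billion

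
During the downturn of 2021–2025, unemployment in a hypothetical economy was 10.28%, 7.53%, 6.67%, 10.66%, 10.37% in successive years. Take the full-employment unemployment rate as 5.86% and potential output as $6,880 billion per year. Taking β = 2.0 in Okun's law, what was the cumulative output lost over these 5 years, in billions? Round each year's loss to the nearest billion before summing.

$2,230 billion

Year 2021: gap = -2.0 × (10.28 - 5.86) = -8.84%, loss ≈ 6880 × 8.84/100 ≈ 608.
Year 2022: gap = -2.0 × (7.53 - 5.86) = -3.34%, loss ≈ 6880 × 3.34/100 ≈ 230.
Year 2023: gap = -2.0 × (6.67 - 5.86) = -1.62%, loss ≈ 6880 × 1.62/100 ≈ 111.
Year 2024: gap = -2.0 × (10.66 - 5.86) = -9.6%, loss ≈ 6880 × 9.6/100 ≈ 660.
Year 2025: gap = -2.0 × (10.37 - 5.86) = -9.02%, loss ≈ 6880 × 9.02/100 ≈ 621.
Total lost output = 608 + 230 + 111 + 660 + 621 = 2230 billion.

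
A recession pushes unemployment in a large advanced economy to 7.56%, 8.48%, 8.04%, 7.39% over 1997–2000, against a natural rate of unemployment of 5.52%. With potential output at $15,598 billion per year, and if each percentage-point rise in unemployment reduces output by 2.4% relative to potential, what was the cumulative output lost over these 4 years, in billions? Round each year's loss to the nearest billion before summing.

$3,515 billion

Year 1997: gap = -2.4 × (7.56 - 5.52) = -4.896%, loss ≈ 15598 × 4.896/100 ≈ 764.
Year 1998: gap = -2.4 × (8.48 - 5.52) = -7.104%, loss ≈ 15598 × 7.104/100 ≈ 1108.
Year 1999: gap = -2.4 × (8.04 - 5.52) = -6.048%, loss ≈ 15598 × 6.048/100 ≈ 943.
Year 2000: gap = -2.4 × (7.39 - 5.52) = -4.488%, loss ≈ 15598 × 4.488/100 ≈ 700.
Total lost output = 764 + 1108 + 943 + 700 = 3515 billion.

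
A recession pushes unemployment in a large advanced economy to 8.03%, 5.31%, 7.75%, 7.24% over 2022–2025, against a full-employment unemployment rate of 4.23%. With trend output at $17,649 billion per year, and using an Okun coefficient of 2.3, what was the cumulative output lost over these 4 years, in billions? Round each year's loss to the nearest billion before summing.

Year 2022: gap = -2.3 × (8.03 - 4.23) = -8.74%, loss ≈ 17649 × 8.74/100 ≈ 1543.
Year 2023: gap = -2.3 × (5.31 - 4.23) = -2.484%, loss ≈ 17649 × 2.484/100 ≈ 438.
Year 2024: gap = -2.3 × (7.75 - 4.23) = -8.096%, loss ≈ 17649 × 8.096/100 ≈ 1429.
Year 2025: gap = -2.3 × (7.24 - 4.23) = -6.923%, loss ≈ 17649 × 6.923/100 ≈ 1222.
Total lost output = 1543 + 438 + 1429 + 1222 = 4632 billion.

$4,632 billion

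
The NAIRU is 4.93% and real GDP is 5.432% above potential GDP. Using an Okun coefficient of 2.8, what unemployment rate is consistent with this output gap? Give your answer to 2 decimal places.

2.99%

From Okun's law, u - u* = -(output gap)/β = -(5.432)/2.8 = -1.94 points.
So u = 4.93 - 1.94 = 2.99%.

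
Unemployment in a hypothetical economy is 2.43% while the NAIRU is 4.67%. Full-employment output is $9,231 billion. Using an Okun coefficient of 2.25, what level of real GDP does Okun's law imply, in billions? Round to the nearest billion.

Unemployment gap = 2.43 - 4.67 = -2.24 points, so the output gap is -2.25 × (-2.24) = 5.04%.
Actual GDP = 9231 × (1 + 5.04/100) = 9231 × 1.0504 ≈ 9696 billion.

$9,696 billion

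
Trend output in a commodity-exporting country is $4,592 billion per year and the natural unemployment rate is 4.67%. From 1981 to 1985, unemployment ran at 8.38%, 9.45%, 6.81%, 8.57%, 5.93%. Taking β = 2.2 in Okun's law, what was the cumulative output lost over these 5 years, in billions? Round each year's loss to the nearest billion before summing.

$1,595 billion

Year 1981: gap = -2.2 × (8.38 - 4.67) = -8.162%, loss ≈ 4592 × 8.162/100 ≈ 375.
Year 1982: gap = -2.2 × (9.45 - 4.67) = -10.516%, loss ≈ 4592 × 10.516/100 ≈ 483.
Year 1983: gap = -2.2 × (6.81 - 4.67) = -4.708%, loss ≈ 4592 × 4.708/100 ≈ 216.
Year 1984: gap = -2.2 × (8.57 - 4.67) = -8.58%, loss ≈ 4592 × 8.58/100 ≈ 394.
Year 1985: gap = -2.2 × (5.93 - 4.67) = -2.772%, loss ≈ 4592 × 2.772/100 ≈ 127.
Total lost output = 375 + 483 + 216 + 394 + 127 = 1595 billion.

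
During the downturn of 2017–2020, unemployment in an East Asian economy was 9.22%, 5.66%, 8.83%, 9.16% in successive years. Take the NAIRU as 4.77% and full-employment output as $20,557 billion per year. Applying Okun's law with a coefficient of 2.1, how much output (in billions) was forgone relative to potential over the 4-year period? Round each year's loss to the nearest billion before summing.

$5,953 billion

Year 2017: gap = -2.1 × (9.22 - 4.77) = -9.345%, loss ≈ 20557 × 9.345/100 ≈ 1921.
Year 2018: gap = -2.1 × (5.66 - 4.77) = -1.869%, loss ≈ 20557 × 1.869/100 ≈ 384.
Year 2019: gap = -2.1 × (8.83 - 4.77) = -8.526%, loss ≈ 20557 × 8.526/100 ≈ 1753.
Year 2020: gap = -2.1 × (9.16 - 4.77) = -9.219%, loss ≈ 20557 × 9.219/100 ≈ 1895.
Total lost output = 1921 + 384 + 1753 + 1895 = 5953 billion.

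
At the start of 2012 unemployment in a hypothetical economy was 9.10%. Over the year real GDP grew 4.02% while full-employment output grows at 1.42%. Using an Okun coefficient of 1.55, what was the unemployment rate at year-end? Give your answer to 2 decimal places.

Growth-rate Okun's law: g_Y = g_Y* - β × Δu, so Δu = (g_Y* - g_Y)/β.
Δu = (1.42 - 4.02)/1.55 = -2.6/1.55 = -1.68 percentage points.
Year-end unemployment = 9.1 - 1.68 = 7.42%.

7.42%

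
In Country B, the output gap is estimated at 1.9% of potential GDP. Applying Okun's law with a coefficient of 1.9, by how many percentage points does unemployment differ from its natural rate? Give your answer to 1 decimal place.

Okun's law: output gap = -β × (u - u*), so u - u* = -(output gap)/β.
u - u* = -(1.9)/1.9 = -1 percentage point.

-1.0 percentage points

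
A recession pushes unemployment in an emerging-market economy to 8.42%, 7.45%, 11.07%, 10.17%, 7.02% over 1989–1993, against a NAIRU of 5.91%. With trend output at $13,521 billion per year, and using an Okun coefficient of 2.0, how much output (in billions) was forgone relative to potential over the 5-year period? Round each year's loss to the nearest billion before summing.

Year 1989: gap = -2.0 × (8.42 - 5.91) = -5.02%, loss ≈ 13521 × 5.02/100 ≈ 679.
Year 1990: gap = -2.0 × (7.45 - 5.91) = -3.08%, loss ≈ 13521 × 3.08/100 ≈ 416.
Year 1991: gap = -2.0 × (11.07 - 5.91) = -10.32%, loss ≈ 13521 × 10.32/100 ≈ 1395.
Year 1992: gap = -2.0 × (10.17 - 5.91) = -8.52%, loss ≈ 13521 × 8.52/100 ≈ 1152.
Year 1993: gap = -2.0 × (7.02 - 5.91) = -2.22%, loss ≈ 13521 × 2.22/100 ≈ 300.
Total lost output = 679 + 416 + 1395 + 1152 + 300 = 3942 billion.

$3,942 billion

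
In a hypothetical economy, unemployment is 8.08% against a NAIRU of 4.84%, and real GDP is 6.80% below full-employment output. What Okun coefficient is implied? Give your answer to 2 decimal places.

β ≈ 2.10

Okun's law: output gap = -β × (u - u*).
-6.80 = -β × (8.08 - 4.84) = -β × 3.24, so β = 6.8/3.24 = 2.10.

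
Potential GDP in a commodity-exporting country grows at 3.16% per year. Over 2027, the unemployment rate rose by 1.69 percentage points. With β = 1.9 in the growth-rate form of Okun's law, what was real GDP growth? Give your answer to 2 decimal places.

-0.05%

Growth-rate Okun's law: g_Y = g_Y* - β × Δu.
g_Y = 3.16 - 1.9 × (1.69) = 3.16 - 3.211 = -0.051%, i.e. -0.05% to 2 d.p.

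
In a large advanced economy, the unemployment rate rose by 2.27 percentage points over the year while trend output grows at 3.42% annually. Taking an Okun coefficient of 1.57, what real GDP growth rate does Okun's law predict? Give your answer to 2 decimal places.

Growth-rate Okun's law: g_Y = g_Y* - β × Δu.
g_Y = 3.42 - 1.57 × (2.27) = 3.42 - 3.5639 = -0.1439%, i.e. -0.14% to 2 d.p.

-0.14%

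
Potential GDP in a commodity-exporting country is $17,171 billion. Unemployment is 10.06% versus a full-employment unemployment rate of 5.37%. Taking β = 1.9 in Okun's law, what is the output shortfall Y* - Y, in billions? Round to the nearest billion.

$1,530 billion

Output gap = -1.9 × (10.06 - 5.37) = -1.9 × 4.69 = -8.911%.
Actual GDP ≈ 17171 × 0.91089 ≈ 15641 billion, so the shortfall is 17171 - 15641 = 1530 billion.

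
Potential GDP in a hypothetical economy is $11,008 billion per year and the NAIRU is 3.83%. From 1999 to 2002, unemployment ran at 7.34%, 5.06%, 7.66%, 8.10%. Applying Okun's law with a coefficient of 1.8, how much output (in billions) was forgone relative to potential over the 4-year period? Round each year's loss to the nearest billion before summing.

$2,544 billion

Year 1999: gap = -1.8 × (7.34 - 3.83) = -6.318%, loss ≈ 11008 × 6.318/100 ≈ 695.
Year 2000: gap = -1.8 × (5.06 - 3.83) = -2.214%, loss ≈ 11008 × 2.214/100 ≈ 244.
Year 2001: gap = -1.8 × (7.66 - 3.83) = -6.894%, loss ≈ 11008 × 6.894/100 ≈ 759.
Year 2002: gap = -1.8 × (8.1 - 3.83) = -7.686%, loss ≈ 11008 × 7.686/100 ≈ 846.
Total lost output = 695 + 244 + 759 + 846 = 2544 billion.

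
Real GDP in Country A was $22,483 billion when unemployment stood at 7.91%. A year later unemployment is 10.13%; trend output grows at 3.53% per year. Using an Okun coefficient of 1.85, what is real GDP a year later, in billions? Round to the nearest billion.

$22,353 billion

Δu = 10.13 - 7.91 = 2.22 points.
Okun's law (growth form): g_Y = g_Y* - β × Δu = 3.53 - 1.85 × (2.22) = 3.53 - 4.107 = -0.577%.
Real GDP in the next year = 22483 × (1 - 0.577/100) = 22483 × 0.99423 ≈ 22353 billion.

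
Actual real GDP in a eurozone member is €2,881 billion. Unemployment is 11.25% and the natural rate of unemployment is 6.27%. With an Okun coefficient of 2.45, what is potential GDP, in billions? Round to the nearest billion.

€3,281 billion

Unemployment gap = 11.25 - 6.27 = 4.98 points, so output gap = -2.45 × 4.98 = -12.201%.
Since Y = Y* × (1 + gap/100), Y* = 2881/0.87799 ≈ 3281 billion.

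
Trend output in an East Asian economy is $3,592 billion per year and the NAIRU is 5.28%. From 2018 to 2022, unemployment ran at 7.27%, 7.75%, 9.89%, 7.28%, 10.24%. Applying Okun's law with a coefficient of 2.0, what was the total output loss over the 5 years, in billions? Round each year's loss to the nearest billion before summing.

Year 2018: gap = -2.0 × (7.27 - 5.28) = -3.98%, loss ≈ 3592 × 3.98/100 ≈ 143.
Year 2019: gap = -2.0 × (7.75 - 5.28) = -4.94%, loss ≈ 3592 × 4.94/100 ≈ 177.
Year 2020: gap = -2.0 × (9.89 - 5.28) = -9.22%, loss ≈ 3592 × 9.22/100 ≈ 331.
Year 2021: gap = -2.0 × (7.28 - 5.28) = -4%, loss ≈ 3592 × 4/100 ≈ 144.
Year 2022: gap = -2.0 × (10.24 - 5.28) = -9.92%, loss ≈ 3592 × 9.92/100 ≈ 356.
Total lost output = 143 + 177 + 331 + 144 + 356 = 1151 billion.

$1,151 billion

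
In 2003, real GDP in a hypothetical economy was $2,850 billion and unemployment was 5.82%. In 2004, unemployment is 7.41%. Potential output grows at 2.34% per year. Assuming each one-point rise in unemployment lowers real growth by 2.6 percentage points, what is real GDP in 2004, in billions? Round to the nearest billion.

Δu = 7.41 - 5.82 = 1.59 points.
Okun's law (growth form): g_Y = g_Y* - β × Δu = 2.34 - 2.6 × (1.59) = 2.34 - 4.134 = -1.794%.
Real GDP in the next year = 2850 × (1 - 1.794/100) = 2850 × 0.98206 ≈ 2799 billion.

$2,799 billion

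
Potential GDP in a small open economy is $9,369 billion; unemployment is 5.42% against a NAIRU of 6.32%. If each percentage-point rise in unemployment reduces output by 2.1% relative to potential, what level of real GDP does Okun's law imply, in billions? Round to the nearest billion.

$9,546 billion

Unemployment gap = 5.42 - 6.32 = -0.9 points, so the output gap is -2.1 × (-0.9) = 1.89%.
Actual GDP = 9369 × (1 + 1.89/100) = 9369 × 1.0189 ≈ 9546 billion.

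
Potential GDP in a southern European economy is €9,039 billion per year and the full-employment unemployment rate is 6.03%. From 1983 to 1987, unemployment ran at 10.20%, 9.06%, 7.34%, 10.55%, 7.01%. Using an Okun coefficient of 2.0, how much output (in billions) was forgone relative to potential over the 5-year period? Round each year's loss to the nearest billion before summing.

€2,533 billion

Year 1983: gap = -2.0 × (10.2 - 6.03) = -8.34%, loss ≈ 9039 × 8.34/100 ≈ 754.
Year 1984: gap = -2.0 × (9.06 - 6.03) = -6.06%, loss ≈ 9039 × 6.06/100 ≈ 548.
Year 1985: gap = -2.0 × (7.34 - 6.03) = -2.62%, loss ≈ 9039 × 2.62/100 ≈ 237.
Year 1986: gap = -2.0 × (10.55 - 6.03) = -9.04%, loss ≈ 9039 × 9.04/100 ≈ 817.
Year 1987: gap = -2.0 × (7.01 - 6.03) = -1.96%, loss ≈ 9039 × 1.96/100 ≈ 177.
Total lost output = 754 + 548 + 237 + 817 + 177 = 2533 billion.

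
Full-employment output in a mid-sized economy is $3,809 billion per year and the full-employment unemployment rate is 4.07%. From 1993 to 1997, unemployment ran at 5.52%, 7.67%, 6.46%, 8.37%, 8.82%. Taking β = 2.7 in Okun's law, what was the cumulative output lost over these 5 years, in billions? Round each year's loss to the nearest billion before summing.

Year 1993: gap = -2.7 × (5.52 - 4.07) = -3.915%, loss ≈ 3809 × 3.915/100 ≈ 149.
Year 1994: gap = -2.7 × (7.67 - 4.07) = -9.72%, loss ≈ 3809 × 9.72/100 ≈ 370.
Year 1995: gap = -2.7 × (6.46 - 4.07) = -6.453%, loss ≈ 3809 × 6.453/100 ≈ 246.
Year 1996: gap = -2.7 × (8.37 - 4.07) = -11.61%, loss ≈ 3809 × 11.61/100 ≈ 442.
Year 1997: gap = -2.7 × (8.82 - 4.07) = -12.825%, loss ≈ 3809 × 12.825/100 ≈ 489.
Total lost output = 149 + 370 + 246 + 442 + 489 = 1696 billion.

$1,696 billion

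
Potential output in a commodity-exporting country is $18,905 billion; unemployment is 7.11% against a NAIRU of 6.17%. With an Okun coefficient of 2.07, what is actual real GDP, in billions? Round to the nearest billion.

$18,537 billion

Unemployment gap = 7.11 - 6.17 = 0.94 points, so the output gap is -2.07 × 0.94 = -1.9458%.
Actual GDP = 18905 × (1 - 1.9458/100) = 18905 × 0.980542 ≈ 18537 billion.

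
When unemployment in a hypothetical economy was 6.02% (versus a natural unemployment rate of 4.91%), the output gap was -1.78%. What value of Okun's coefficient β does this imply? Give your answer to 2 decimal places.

β ≈ 1.60

Okun's law: output gap = -β × (u - u*).
-1.78 = -β × (6.02 - 4.91) = -β × 1.11, so β = 1.78/1.11 = 1.60.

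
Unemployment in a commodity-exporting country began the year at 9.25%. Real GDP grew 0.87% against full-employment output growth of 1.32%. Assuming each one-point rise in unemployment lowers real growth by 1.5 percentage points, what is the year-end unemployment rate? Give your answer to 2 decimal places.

Growth-rate Okun's law: g_Y = g_Y* - β × Δu, so Δu = (g_Y* - g_Y)/β.
Δu = (1.32 - 0.87)/1.5 = 0.45/1.5 = 0.30 percentage points.
Year-end unemployment = 9.25 + 0.3 = 9.55%.

9.55%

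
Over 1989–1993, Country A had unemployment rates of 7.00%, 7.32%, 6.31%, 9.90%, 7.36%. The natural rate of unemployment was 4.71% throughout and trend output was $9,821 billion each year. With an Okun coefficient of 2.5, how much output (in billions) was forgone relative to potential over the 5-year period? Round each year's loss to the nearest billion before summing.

$3,521 billion

Year 1989: gap = -2.5 × (7 - 4.71) = -5.725%, loss ≈ 9821 × 5.725/100 ≈ 562.
Year 1990: gap = -2.5 × (7.32 - 4.71) = -6.525%, loss ≈ 9821 × 6.525/100 ≈ 641.
Year 1991: gap = -2.5 × (6.31 - 4.71) = -4%, loss ≈ 9821 × 4/100 ≈ 393.
Year 1992: gap = -2.5 × (9.9 - 4.71) = -12.975%, loss ≈ 9821 × 12.975/100 ≈ 1274.
Year 1993: gap = -2.5 × (7.36 - 4.71) = -6.625%, loss ≈ 9821 × 6.625/100 ≈ 651.
Total lost output = 562 + 641 + 393 + 1274 + 651 = 3521 billion.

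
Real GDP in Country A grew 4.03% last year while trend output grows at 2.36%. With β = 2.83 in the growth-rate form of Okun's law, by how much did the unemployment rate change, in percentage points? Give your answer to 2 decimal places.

Growth-rate Okun's law: g_Y = g_Y* - β × Δu, so Δu = (g_Y* - g_Y)/β.
Δu = (2.36 - 4.03)/2.83 = -1.67/2.83 = -0.59 percentage points.

-0.59 percentage points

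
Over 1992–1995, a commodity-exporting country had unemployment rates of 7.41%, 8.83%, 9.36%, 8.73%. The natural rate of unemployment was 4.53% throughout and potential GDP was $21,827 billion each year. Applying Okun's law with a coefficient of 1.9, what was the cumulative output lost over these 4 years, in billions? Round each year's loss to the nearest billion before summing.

$6,722 billion

Year 1992: gap = -1.9 × (7.41 - 4.53) = -5.472%, loss ≈ 21827 × 5.472/100 ≈ 1194.
Year 1993: gap = -1.9 × (8.83 - 4.53) = -8.17%, loss ≈ 21827 × 8.17/100 ≈ 1783.
Year 1994: gap = -1.9 × (9.36 - 4.53) = -9.177%, loss ≈ 21827 × 9.177/100 ≈ 2003.
Year 1995: gap = -1.9 × (8.73 - 4.53) = -7.98%, loss ≈ 21827 × 7.98/100 ≈ 1742.
Total lost output = 1194 + 1783 + 2003 + 1742 = 6722 billion.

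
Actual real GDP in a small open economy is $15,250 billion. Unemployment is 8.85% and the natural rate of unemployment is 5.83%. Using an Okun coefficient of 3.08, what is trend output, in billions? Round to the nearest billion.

Unemployment gap = 8.85 - 5.83 = 3.02 points, so output gap = -3.08 × 3.02 = -9.3016%.
Since Y = Y* × (1 + gap/100), Y* = 15250/0.906984 ≈ 16814 billion.

$16,814 billion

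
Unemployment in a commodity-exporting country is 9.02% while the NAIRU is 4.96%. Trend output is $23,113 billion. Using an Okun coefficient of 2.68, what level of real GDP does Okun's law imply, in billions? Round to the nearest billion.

$20,598 billion

Unemployment gap = 9.02 - 4.96 = 4.06 points, so the output gap is -2.68 × 4.06 = -10.8808%.
Actual GDP = 23113 × (1 - 10.8808/100) = 23113 × 0.891192 ≈ 20598 billion.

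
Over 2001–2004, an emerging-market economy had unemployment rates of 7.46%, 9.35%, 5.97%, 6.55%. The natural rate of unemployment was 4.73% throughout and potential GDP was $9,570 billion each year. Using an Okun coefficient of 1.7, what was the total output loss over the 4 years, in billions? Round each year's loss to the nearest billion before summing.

$1,694 billion

Year 2001: gap = -1.7 × (7.46 - 4.73) = -4.641%, loss ≈ 9570 × 4.641/100 ≈ 444.
Year 2002: gap = -1.7 × (9.35 - 4.73) = -7.854%, loss ≈ 9570 × 7.854/100 ≈ 752.
Year 2003: gap = -1.7 × (5.97 - 4.73) = -2.108%, loss ≈ 9570 × 2.108/100 ≈ 202.
Year 2004: gap = -1.7 × (6.55 - 4.73) = -3.094%, loss ≈ 9570 × 3.094/100 ≈ 296.
Total lost output = 444 + 752 + 202 + 296 = 1694 billion.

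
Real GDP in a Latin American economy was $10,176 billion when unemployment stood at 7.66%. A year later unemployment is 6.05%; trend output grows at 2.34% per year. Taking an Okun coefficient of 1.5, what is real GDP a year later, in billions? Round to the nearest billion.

$10,660 billion

Δu = 6.05 - 7.66 = -1.61 points.
Okun's law (growth form): g_Y = g_Y* - β × Δu = 2.34 - 1.5 × (-1.61) = 2.34 + 2.415 = 4.755%.
Real GDP in the next year = 10176 × (1 + 4.755/100) = 10176 × 1.04755 ≈ 10660 billion.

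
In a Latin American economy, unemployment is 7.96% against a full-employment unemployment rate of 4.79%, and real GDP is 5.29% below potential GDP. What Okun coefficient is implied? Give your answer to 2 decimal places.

Okun's law: output gap = -β × (u - u*).
-5.29 = -β × (7.96 - 4.79) = -β × 3.17, so β = 5.29/3.17 = 1.67.

β ≈ 1.67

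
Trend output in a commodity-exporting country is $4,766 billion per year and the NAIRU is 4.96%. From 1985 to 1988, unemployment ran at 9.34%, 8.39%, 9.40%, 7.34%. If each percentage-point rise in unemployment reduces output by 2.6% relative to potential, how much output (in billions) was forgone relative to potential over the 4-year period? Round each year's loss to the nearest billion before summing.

Year 1985: gap = -2.6 × (9.34 - 4.96) = -11.388%, loss ≈ 4766 × 11.388/100 ≈ 543.
Year 1986: gap = -2.6 × (8.39 - 4.96) = -8.918%, loss ≈ 4766 × 8.918/100 ≈ 425.
Year 1987: gap = -2.6 × (9.4 - 4.96) = -11.544%, loss ≈ 4766 × 11.544/100 ≈ 550.
Year 1988: gap = -2.6 × (7.34 - 4.96) = -6.188%, loss ≈ 4766 × 6.188/100 ≈ 295.
Total lost output = 543 + 425 + 550 + 295 = 1813 billion.

$1,813 billion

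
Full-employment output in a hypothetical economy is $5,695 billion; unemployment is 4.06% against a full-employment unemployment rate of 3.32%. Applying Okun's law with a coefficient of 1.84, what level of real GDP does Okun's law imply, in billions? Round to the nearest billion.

Unemployment gap = 4.06 - 3.32 = 0.74 points, so the output gap is -1.84 × 0.74 = -1.3616%.
Actual GDP = 5695 × (1 - 1.3616/100) = 5695 × 0.986384 ≈ 5617 billion.

$5,617 billion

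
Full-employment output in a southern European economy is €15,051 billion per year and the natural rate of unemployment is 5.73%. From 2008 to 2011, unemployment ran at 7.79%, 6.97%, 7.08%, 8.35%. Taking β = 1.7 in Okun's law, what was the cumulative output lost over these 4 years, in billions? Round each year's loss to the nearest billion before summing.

Year 2008: gap = -1.7 × (7.79 - 5.73) = -3.502%, loss ≈ 15051 × 3.502/100 ≈ 527.
Year 2009: gap = -1.7 × (6.97 - 5.73) = -2.108%, loss ≈ 15051 × 2.108/100 ≈ 317.
Year 2010: gap = -1.7 × (7.08 - 5.73) = -2.295%, loss ≈ 15051 × 2.295/100 ≈ 345.
Year 2011: gap = -1.7 × (8.35 - 5.73) = -4.454%, loss ≈ 15051 × 4.454/100 ≈ 670.
Total lost output = 527 + 317 + 345 + 670 = 1859 billion.

€1,859 billion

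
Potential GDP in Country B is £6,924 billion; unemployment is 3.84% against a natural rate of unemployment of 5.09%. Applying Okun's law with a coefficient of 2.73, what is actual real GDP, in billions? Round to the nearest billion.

£7,160 billion

Unemployment gap = 3.84 - 5.09 = -1.25 points, so the output gap is -2.73 × (-1.25) = 3.4125%.
Actual GDP = 6924 × (1 + 3.4125/100) = 6924 × 1.034125 ≈ 7160 billion.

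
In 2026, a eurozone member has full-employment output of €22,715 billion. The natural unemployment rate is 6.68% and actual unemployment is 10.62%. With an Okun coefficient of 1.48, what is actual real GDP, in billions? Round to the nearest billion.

Unemployment gap = 10.62 - 6.68 = 3.94 points, so the output gap is -1.48 × 3.94 = -5.8312%.
Actual GDP = 22715 × (1 - 5.8312/100) = 22715 × 0.941688 ≈ 21390 billion.

€21,390 billion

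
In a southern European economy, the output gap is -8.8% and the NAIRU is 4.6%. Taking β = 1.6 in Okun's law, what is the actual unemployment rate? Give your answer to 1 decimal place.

10.1%

From Okun's law, u - u* = -(output gap)/β = -(-8.8)/1.6 = 5.5 points.
So u = 4.6 + 5.5 = 10.1%.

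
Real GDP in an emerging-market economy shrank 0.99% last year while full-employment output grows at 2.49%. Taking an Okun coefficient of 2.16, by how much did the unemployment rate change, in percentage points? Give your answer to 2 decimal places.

Growth-rate Okun's law: g_Y = g_Y* - β × Δu, so Δu = (g_Y* - g_Y)/β.
Δu = (2.49 + 0.99)/2.16 = 3.48/2.16 = 1.61 percentage points.

1.61 percentage points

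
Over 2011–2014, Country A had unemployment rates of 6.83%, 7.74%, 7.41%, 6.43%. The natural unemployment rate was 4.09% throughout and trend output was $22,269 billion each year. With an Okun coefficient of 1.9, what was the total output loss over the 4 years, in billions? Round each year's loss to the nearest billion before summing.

$5,098 billion

Year 2011: gap = -1.9 × (6.83 - 4.09) = -5.206%, loss ≈ 22269 × 5.206/100 ≈ 1159.
Year 2012: gap = -1.9 × (7.74 - 4.09) = -6.935%, loss ≈ 22269 × 6.935/100 ≈ 1544.
Year 2013: gap = -1.9 × (7.41 - 4.09) = -6.308%, loss ≈ 22269 × 6.308/100 ≈ 1405.
Year 2014: gap = -1.9 × (6.43 - 4.09) = -4.446%, loss ≈ 22269 × 4.446/100 ≈ 990.
Total lost output = 1159 + 1544 + 1405 + 990 = 5098 billion.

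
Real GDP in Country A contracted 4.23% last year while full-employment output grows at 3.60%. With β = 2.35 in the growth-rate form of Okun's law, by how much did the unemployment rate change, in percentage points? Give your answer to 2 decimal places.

Growth-rate Okun's law: g_Y = g_Y* - β × Δu, so Δu = (g_Y* - g_Y)/β.
Δu = (3.6 + 4.23)/2.35 = 7.83/2.35 = 3.33 percentage points.

3.33 percentage points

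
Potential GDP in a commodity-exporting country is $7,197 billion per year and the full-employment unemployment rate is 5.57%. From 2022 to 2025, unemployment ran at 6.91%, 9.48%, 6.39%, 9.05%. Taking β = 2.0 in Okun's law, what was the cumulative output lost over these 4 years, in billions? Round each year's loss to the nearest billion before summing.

Year 2022: gap = -2.0 × (6.91 - 5.57) = -2.68%, loss ≈ 7197 × 2.68/100 ≈ 193.
Year 2023: gap = -2.0 × (9.48 - 5.57) = -7.82%, loss ≈ 7197 × 7.82/100 ≈ 563.
Year 2024: gap = -2.0 × (6.39 - 5.57) = -1.64%, loss ≈ 7197 × 1.64/100 ≈ 118.
Year 2025: gap = -2.0 × (9.05 - 5.57) = -6.96%, loss ≈ 7197 × 6.96/100 ≈ 501.
Total lost output = 193 + 563 + 118 + 501 = 1375 billion.

$1,375 billion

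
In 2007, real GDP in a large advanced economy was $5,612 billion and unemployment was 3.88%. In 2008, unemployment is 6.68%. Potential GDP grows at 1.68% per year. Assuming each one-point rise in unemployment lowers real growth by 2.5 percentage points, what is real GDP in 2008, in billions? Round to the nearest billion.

$5,313 billion

Δu = 6.68 - 3.88 = 2.8 points.
Okun's law (growth form): g_Y = g_Y* - β × Δu = 1.68 - 2.5 × (2.80) = 1.68 - 7 = -5.32%.
Real GDP in the next year = 5612 × (1 - 5.32/100) = 5612 × 0.9468 ≈ 5313 billion.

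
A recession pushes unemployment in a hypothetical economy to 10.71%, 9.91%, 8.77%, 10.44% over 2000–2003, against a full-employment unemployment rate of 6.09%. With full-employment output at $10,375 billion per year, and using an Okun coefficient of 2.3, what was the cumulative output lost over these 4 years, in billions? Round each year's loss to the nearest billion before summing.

Year 2000: gap = -2.3 × (10.71 - 6.09) = -10.626%, loss ≈ 10375 × 10.626/100 ≈ 1102.
Year 2001: gap = -2.3 × (9.91 - 6.09) = -8.786%, loss ≈ 10375 × 8.786/100 ≈ 912.
Year 2002: gap = -2.3 × (8.77 - 6.09) = -6.164%, loss ≈ 10375 × 6.164/100 ≈ 640.
Year 2003: gap = -2.3 × (10.44 - 6.09) = -10.005%, loss ≈ 10375 × 10.005/100 ≈ 1038.
Total lost output = 1102 + 912 + 640 + 1038 = 3692 billion.

$3,692 billion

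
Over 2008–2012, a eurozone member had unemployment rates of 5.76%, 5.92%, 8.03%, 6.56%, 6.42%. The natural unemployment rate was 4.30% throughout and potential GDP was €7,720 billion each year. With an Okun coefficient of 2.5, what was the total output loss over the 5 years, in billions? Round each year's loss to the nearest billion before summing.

Year 2008: gap = -2.5 × (5.76 - 4.3) = -3.65%, loss ≈ 7720 × 3.65/100 ≈ 282.
Year 2009: gap = -2.5 × (5.92 - 4.3) = -4.05%, loss ≈ 7720 × 4.05/100 ≈ 313.
Year 2010: gap = -2.5 × (8.03 - 4.3) = -9.325%, loss ≈ 7720 × 9.325/100 ≈ 720.
Year 2011: gap = -2.5 × (6.56 - 4.3) = -5.65%, loss ≈ 7720 × 5.65/100 ≈ 436.
Year 2012: gap = -2.5 × (6.42 - 4.3) = -5.3%, loss ≈ 7720 × 5.3/100 ≈ 409.
Total lost output = 282 + 313 + 720 + 436 + 409 = 2160 billion.

€2,160 billion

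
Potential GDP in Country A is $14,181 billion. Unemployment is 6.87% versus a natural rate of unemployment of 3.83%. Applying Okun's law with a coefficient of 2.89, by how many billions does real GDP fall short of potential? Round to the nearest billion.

Output gap = -2.89 × (6.87 - 3.83) = -2.89 × 3.04 = -8.7856%.
Actual GDP ≈ 14181 × 0.912144 ≈ 12935 billion, so the shortfall is 14181 - 12935 = 1246 billion.

$1,246 billion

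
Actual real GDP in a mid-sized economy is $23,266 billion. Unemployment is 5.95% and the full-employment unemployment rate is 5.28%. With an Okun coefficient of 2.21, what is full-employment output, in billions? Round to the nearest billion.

$23,616 billion

Unemployment gap = 5.95 - 5.28 = 0.67 points, so output gap = -2.21 × 0.67 = -1.4807%.
Since Y = Y* × (1 + gap/100), Y* = 23266/0.985193 ≈ 23616 billion.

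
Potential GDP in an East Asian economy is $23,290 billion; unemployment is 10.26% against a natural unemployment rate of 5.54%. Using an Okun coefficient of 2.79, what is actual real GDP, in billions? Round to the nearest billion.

$20,223 billion

Unemployment gap = 10.26 - 5.54 = 4.72 points, so the output gap is -2.79 × 4.72 = -13.1688%.
Actual GDP = 23290 × (1 - 13.1688/100) = 23290 × 0.868312 ≈ 20223 billion.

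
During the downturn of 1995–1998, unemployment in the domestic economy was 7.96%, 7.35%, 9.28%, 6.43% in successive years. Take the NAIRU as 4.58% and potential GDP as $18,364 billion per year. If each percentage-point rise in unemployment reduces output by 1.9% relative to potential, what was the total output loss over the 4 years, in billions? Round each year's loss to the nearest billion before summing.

Year 1995: gap = -1.9 × (7.96 - 4.58) = -6.422%, loss ≈ 18364 × 6.422/100 ≈ 1179.
Year 1996: gap = -1.9 × (7.35 - 4.58) = -5.263%, loss ≈ 18364 × 5.263/100 ≈ 966.
Year 1997: gap = -1.9 × (9.28 - 4.58) = -8.93%, loss ≈ 18364 × 8.93/100 ≈ 1640.
Year 1998: gap = -1.9 × (6.43 - 4.58) = -3.515%, loss ≈ 18364 × 3.515/100 ≈ 645.
Total lost output = 1179 + 966 + 1640 + 645 = 4430 billion.

$4,430 billion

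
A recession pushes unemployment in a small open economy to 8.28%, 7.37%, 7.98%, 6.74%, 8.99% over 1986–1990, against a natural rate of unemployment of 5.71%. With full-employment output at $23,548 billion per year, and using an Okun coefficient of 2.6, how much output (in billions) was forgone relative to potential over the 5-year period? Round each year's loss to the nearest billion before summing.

$6,618 billion

Year 1986: gap = -2.6 × (8.28 - 5.71) = -6.682%, loss ≈ 23548 × 6.682/100 ≈ 1573.
Year 1987: gap = -2.6 × (7.37 - 5.71) = -4.316%, loss ≈ 23548 × 4.316/100 ≈ 1016.
Year 1988: gap = -2.6 × (7.98 - 5.71) = -5.902%, loss ≈ 23548 × 5.902/100 ≈ 1390.
Year 1989: gap = -2.6 × (6.74 - 5.71) = -2.678%, loss ≈ 23548 × 2.678/100 ≈ 631.
Year 1990: gap = -2.6 × (8.99 - 5.71) = -8.528%, loss ≈ 23548 × 8.528/100 ≈ 2008.
Total lost output = 1573 + 1016 + 1390 + 631 + 2008 = 6618 billion.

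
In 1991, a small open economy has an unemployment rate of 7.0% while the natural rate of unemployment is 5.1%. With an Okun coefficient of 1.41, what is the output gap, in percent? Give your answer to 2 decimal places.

The unemployment gap is 7 - 5.1 = 1.9 percentage points.
Okun's law gives an output gap of -1.41 × 1.9 = -2.679%, i.e. 2.68% below potential.

-2.68%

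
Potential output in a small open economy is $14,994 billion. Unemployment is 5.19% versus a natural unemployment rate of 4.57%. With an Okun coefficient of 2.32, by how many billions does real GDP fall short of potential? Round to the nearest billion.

$216 billion

Output gap = -2.32 × (5.19 - 4.57) = -2.32 × 0.62 = -1.4384%.
Actual GDP ≈ 14994 × 0.985616 ≈ 14778 billion, so the shortfall is 14994 - 14778 = 216 billion.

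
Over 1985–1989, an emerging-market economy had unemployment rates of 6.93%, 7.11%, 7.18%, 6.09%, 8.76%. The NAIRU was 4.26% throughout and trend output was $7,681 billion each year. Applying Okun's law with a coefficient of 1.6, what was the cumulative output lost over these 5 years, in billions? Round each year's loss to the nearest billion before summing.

Year 1985: gap = -1.6 × (6.93 - 4.26) = -4.272%, loss ≈ 7681 × 4.272/100 ≈ 328.
Year 1986: gap = -1.6 × (7.11 - 4.26) = -4.56%, loss ≈ 7681 × 4.56/100 ≈ 350.
Year 1987: gap = -1.6 × (7.18 - 4.26) = -4.672%, loss ≈ 7681 × 4.672/100 ≈ 359.
Year 1988: gap = -1.6 × (6.09 - 4.26) = -2.928%, loss ≈ 7681 × 2.928/100 ≈ 225.
Year 1989: gap = -1.6 × (8.76 - 4.26) = -7.2%, loss ≈ 7681 × 7.2/100 ≈ 553.
Total lost output = 328 + 350 + 359 + 225 + 553 = 1815 billion.

$1,815 billion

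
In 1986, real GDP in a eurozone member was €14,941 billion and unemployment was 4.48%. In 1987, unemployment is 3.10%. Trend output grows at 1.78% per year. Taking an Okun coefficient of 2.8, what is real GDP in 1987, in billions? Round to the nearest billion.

Δu = 3.1 - 4.48 = -1.38 points.
Okun's law (growth form): g_Y = g_Y* - β × Δu = 1.78 - 2.8 × (-1.38) = 1.78 + 3.864 = 5.644%.
Real GDP in the next year = 14941 × (1 + 5.644/100) = 14941 × 1.05644 ≈ 15784 billion.

€15,784 billion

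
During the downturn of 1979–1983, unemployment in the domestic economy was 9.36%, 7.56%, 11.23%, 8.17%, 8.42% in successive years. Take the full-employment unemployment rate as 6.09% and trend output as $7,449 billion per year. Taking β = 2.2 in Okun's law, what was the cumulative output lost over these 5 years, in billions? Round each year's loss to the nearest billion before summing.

Year 1979: gap = -2.2 × (9.36 - 6.09) = -7.194%, loss ≈ 7449 × 7.194/100 ≈ 536.
Year 1980: gap = -2.2 × (7.56 - 6.09) = -3.234%, loss ≈ 7449 × 3.234/100 ≈ 241.
Year 1981: gap = -2.2 × (11.23 - 6.09) = -11.308%, loss ≈ 7449 × 11.308/100 ≈ 842.
Year 1982: gap = -2.2 × (8.17 - 6.09) = -4.576%, loss ≈ 7449 × 4.576/100 ≈ 341.
Year 1983: gap = -2.2 × (8.42 - 6.09) = -5.126%, loss ≈ 7449 × 5.126/100 ≈ 382.
Total lost output = 536 + 241 + 842 + 341 + 382 = 2342 billion.

$2,342 billion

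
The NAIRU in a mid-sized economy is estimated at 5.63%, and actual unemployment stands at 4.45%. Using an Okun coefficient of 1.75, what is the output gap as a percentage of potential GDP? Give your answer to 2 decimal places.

The unemployment gap is 4.45 - 5.63 = -1.18 percentage points.
Okun's law gives an output gap of -1.75 × (-1.18) = 2.065%, i.e. 2.07% above potential.

2.07%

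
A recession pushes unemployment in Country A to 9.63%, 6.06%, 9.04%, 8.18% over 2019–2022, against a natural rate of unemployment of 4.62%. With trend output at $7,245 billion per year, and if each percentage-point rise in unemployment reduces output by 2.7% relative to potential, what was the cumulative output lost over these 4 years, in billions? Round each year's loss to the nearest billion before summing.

$2,823 billion

Year 2019: gap = -2.7 × (9.63 - 4.62) = -13.527%, loss ≈ 7245 × 13.527/100 ≈ 980.
Year 2020: gap = -2.7 × (6.06 - 4.62) = -3.888%, loss ≈ 7245 × 3.888/100 ≈ 282.
Year 2021: gap = -2.7 × (9.04 - 4.62) = -11.934%, loss ≈ 7245 × 11.934/100 ≈ 865.
Year 2022: gap = -2.7 × (8.18 - 4.62) = -9.612%, loss ≈ 7245 × 9.612/100 ≈ 696.
Total lost output = 980 + 282 + 865 + 696 = 2823 billion.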